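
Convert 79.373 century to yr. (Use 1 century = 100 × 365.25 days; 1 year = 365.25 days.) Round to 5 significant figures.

7937.3 years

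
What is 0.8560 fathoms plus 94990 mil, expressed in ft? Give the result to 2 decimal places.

13.05 ft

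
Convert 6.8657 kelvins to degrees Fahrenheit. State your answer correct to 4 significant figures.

K = (°F + 459.67) × 5/9.
Applying the formula gives -447.3 °F.

-447.3 °F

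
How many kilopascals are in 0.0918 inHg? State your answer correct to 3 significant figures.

0.311 kPa

1 inch of mercury = 3.38639 kPa.
So 0.0918 × 3.38639 ≈ 0.311 kPa.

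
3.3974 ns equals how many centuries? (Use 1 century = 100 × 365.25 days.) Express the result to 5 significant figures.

1 ns = 3.16881e-19 century.
Then 3.3974 × 3.16881e-19 ≈ 1.0766e-18 century.

1.0766e-18 century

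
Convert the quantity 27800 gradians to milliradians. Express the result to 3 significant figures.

437000 mrad

1 grad = 15.7080 milliradians.
Then 27800 × 15.7080 ≈ 437000 mrad.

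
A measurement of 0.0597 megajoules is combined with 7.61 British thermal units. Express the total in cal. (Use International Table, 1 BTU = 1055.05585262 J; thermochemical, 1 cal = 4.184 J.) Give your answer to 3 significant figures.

16200 cal

0.0597 MJ = 14268.6 cal and 7.61 BTU = 1918.97 cal.
14268.6 + 1918.97 ≈ 16200 cal.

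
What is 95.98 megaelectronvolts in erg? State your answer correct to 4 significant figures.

1 megaelectronvolt = 1.60218e-6 ergs.
Thus 95.98 × 1.60218e-6 ≈ 0.0001538 erg.

0.0001538 erg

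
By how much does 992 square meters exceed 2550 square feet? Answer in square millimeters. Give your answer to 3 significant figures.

7.55 × 10^8 square millimeters

992 m² = 9.92000 × 10^8 mm² and 2550 ft² = 2.36903 × 10^8 mm².
9.92000 × 10^8 − 2.36903 × 10^8 ≈ 7.55 × 10^8 mm².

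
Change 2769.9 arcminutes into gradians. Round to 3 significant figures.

51.3 gradians

1 arcmin = 0.0185185 grad.
So 2769.9 × 0.0185185 ≈ 51.3 grad.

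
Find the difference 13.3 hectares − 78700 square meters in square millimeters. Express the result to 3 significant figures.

5.43e+10 mm²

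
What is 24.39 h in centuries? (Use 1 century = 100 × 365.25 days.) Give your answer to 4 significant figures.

2.782 × 10^-5 century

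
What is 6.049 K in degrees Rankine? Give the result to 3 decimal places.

°R = K × 9/5.
Applying the formula gives 10.888 °R.

10.888 degrees Rankine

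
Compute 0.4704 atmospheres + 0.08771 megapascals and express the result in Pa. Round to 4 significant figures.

135400 Pa

0.4704 atm = 47663.3 Pa and 0.08771 MPa = 87710.0 Pa.
47663.3 + 87710.0 ≈ 135400 Pa.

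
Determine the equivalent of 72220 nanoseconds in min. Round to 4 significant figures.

1 nanosecond = 1.66667 × 10^-11 min.
Then 72220 × 1.66667 × 10^-11 ≈ 1.204 × 10^-6 min.

1.204 × 10^-6 min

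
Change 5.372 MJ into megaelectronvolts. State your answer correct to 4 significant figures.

3.353e+19 MeV

1 megajoule = 6.24151e+18 megaelectronvolts.
So 5.372 × 6.24151e+18 ≈ 3.353e+19 MeV.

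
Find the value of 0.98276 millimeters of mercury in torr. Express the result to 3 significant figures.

0.983 torr

1 millimeter of mercury = 1.00000 torr.
Then 0.98276 × 1.00000 ≈ 0.983 torr.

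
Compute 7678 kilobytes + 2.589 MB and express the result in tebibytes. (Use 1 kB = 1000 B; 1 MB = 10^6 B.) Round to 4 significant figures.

9.338 × 10^-6 tebibytes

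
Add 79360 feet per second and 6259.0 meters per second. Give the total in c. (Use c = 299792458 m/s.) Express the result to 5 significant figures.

0.00010156 c

79360 ft/s = 8.06856e-5 c and 6259.0 m/s = 2.08778e-5 c.
8.06856e-5 + 2.08778e-5 ≈ 0.00010156 c.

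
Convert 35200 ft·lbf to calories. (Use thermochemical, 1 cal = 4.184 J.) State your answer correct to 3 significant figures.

11400 cal

1 foot-pound = 0.324048 cal.
Then 35200 × 0.324048 ≈ 11400 cal.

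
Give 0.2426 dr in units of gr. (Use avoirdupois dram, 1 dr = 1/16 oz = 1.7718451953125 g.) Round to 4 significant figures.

6.634 gr

1 dr = 27.34375 grains.
So 0.2426 × 27.34375 ≈ 6.634 gr.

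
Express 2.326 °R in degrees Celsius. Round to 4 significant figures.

°R = (°C + 273.15) × 9/5.
Applying the formula gives -271.9 °C.

-271.9 degrees Celsius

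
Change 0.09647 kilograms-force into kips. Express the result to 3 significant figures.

0.000213 kips

1 kilogram-force = 0.00220462 kips.
Thus 0.09647 × 0.00220462 ≈ 0.000213 kip.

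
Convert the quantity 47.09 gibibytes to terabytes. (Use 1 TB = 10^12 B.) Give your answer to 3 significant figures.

0.0506 TB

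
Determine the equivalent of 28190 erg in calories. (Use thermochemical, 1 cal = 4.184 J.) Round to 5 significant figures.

0.00067376 calories

1 erg = 2.39006 × 10^-8 cal.
Then 28190 × 2.39006 × 10^-8 ≈ 0.00067376 cal.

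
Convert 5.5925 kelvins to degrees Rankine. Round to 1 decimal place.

10.1 °R

°R = K × 9/5.
Applying the formula gives 10.1 °R.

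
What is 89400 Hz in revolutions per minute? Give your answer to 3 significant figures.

5.36e+6 rpm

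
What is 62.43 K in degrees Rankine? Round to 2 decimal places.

°R = K × 9/5.
Applying the formula gives 112.37 °R.

112.37 degrees Rankine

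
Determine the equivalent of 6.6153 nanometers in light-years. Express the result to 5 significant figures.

6.9924 × 10^-25 ly

1 nanometer = 1.05700 × 10^-25 ly.
So 6.6153 × 1.05700 × 10^-25 ≈ 6.9924 × 10^-25 ly.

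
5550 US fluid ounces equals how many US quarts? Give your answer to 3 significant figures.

1 US fluid ounce = 0.0312500 US qt.
So 5550 × 0.0312500 ≈ 173 US qt.

173 US qt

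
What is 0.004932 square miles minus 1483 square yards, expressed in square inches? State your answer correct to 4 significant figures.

1.788 × 10^7 in²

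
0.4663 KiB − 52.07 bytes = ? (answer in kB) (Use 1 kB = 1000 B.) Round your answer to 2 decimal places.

0.4663 KiB = 0.477491 kB and 52.07 B = 0.0520700 kB.
0.477491 − 0.0520700 ≈ 0.43 kB.

0.43 kB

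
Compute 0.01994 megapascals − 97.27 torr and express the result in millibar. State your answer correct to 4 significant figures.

69.72 mbar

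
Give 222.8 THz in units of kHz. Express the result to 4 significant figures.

2.228e+11 kHz

1 terahertz = 1.00000e+9 kilohertz.
Thus 222.8 × 1.00000e+9 ≈ 2.228e+11 kHz.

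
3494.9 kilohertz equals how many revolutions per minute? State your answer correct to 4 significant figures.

1 kilohertz = 60000.0 rpm.
3494.9 × 60000.0 ≈ 2.097e+8 rpm.

2.097e+8 revolutions per minute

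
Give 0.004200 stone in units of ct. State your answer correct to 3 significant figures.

1 st = 31751.5 carats.
Then 0.004200 × 31751.5 ≈ 133 ct.

133 ct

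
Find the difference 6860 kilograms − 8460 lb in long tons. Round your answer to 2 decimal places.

2.97 long tons

6860 kg = 6.75166 long ton and 8460 lb = 3.77679 long ton.
6.75166 − 3.77679 ≈ 2.97 long ton.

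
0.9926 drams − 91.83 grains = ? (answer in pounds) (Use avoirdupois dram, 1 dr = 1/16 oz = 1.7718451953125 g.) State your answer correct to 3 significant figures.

0.9926 dr = 0.00387734 lb and 91.83 gr = 0.0131186 lb.
0.00387734 − 0.0131186 ≈ -0.00924 lb.

-0.00924 lb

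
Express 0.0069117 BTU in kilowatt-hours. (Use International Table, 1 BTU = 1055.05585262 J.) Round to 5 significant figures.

1 British thermal unit = 0.000293071 kWh.
So 0.0069117 × 0.000293071 ≈ 2.0256 × 10^-6 kWh.

2.0256 × 10^-6 kWh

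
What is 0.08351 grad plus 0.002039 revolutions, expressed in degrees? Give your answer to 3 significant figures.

0.08351 grad = 0.0751590 ° and 0.002039 rev = 0.734040 °.
0.0751590 + 0.734040 ≈ 0.809 °.

0.809 °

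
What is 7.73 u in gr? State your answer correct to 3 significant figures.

1.98e-22 gr

1 u = 2.56260e-23 grains.
7.73 × 2.56260e-23 ≈ 1.98e-22 gr.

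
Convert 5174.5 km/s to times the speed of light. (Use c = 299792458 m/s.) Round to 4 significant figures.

1 km/s = 3.33564 × 10^-6 c.
Then 5174.5 × 3.33564 × 10^-6 ≈ 0.01726 c.

0.01726 c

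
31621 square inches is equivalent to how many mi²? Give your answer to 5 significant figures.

1 square inch = 2.49098e-10 mi².
So 31621 × 2.49098e-10 ≈ 7.8767e-6 mi².

7.8767e-6 mi²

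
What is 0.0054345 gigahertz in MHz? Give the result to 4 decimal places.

1 GHz = 1000.00 megahertz.
So 0.0054345 × 1000.00 ≈ 5.4345 MHz.

5.4345 MHz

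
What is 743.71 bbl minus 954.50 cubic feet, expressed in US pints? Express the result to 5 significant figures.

743.71 bbl = 249887 US pt and 954.50 ft³ = 57121.2 US pt.
249887 − 57121.2 ≈ 192770 US pt.

192770 US pints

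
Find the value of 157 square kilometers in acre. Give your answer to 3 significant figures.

38800 acres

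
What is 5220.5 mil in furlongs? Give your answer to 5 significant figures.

0.00065915 furlong

1 mil = 1.262626 × 10^-7 furlong.
Then 5220.5 × 1.262626 × 10^-7 ≈ 0.00065915 furlong.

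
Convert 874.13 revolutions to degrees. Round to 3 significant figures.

315000 °

1 revolution = 360.000 °.
Then 874.13 × 360.000 ≈ 315000 °.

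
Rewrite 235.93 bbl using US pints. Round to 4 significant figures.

79270 US pints

1 oil barrel = 336.000 US pt.
Thus 235.93 × 336.000 ≈ 79270 US pt.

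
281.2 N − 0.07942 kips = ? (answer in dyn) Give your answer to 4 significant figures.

281.2 N = 2.81200e+7 dyn and 0.07942 kip = 3.53278e+7 dyn.
2.81200e+7 − 3.53278e+7 ≈ -7.208e+6 dyn.

-7.208e+6 dyn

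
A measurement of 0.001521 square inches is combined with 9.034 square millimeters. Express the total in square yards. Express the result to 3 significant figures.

0.001521 in² = 1.17361e-6 yd² and 9.034 mm² = 1.08046e-5 yd².
1.17361e-6 + 1.08046e-5 ≈ 1.20e-5 yd².

1.20e-5 yd²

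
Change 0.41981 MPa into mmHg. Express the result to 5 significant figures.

3148.8 mmHg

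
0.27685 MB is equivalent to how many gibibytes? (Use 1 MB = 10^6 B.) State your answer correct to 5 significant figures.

0.00025784 GiB

1 MB = 0.000931323 gibibytes.
Then 0.27685 × 0.000931323 ≈ 0.00025784 GiB.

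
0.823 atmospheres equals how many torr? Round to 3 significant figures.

1 atmosphere = 760.000 torr.
0.823 × 760.000 ≈ 625 torr.

625 torr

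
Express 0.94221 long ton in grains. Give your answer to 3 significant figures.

1.48 × 10^7 gr

1 long ton = 1.56800 × 10^7 grains.
So 0.94221 × 1.56800 × 10^7 ≈ 1.48 × 10^7 gr.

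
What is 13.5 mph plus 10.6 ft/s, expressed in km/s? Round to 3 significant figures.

13.5 mph = 0.00603504 km/s and 10.6 ft/s = 0.00323088 km/s.
0.00603504 + 0.00323088 ≈ 0.00927 km/s.

0.00927 km/s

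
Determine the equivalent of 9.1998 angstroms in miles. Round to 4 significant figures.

5.716e-13 miles

1 Å = 6.21371e-14 mi.
Thus 9.1998 × 6.21371e-14 ≈ 5.716e-13 mi.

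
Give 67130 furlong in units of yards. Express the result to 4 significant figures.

1 furlong = 220.000 yd.
Then 67130 × 220.000 ≈ 1.477e+7 yd.

1.477e+7 yards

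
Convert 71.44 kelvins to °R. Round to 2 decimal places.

128.59 degrees Rankine

°R = K × 9/5.
Applying the formula gives 128.59 °R.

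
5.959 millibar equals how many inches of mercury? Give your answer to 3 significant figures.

1 mbar = 0.0295300 inHg.
Thus 5.959 × 0.0295300 ≈ 0.176 inHg.

0.176 inches of mercury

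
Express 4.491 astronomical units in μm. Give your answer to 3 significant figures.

1 astronomical unit = 1.49598 × 10^17 micrometers.
4.491 × 1.49598 × 10^17 ≈ 6.72 × 10^17 μm.

6.72 × 10^17 μm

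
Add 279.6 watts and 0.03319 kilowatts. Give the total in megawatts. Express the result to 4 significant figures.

0.0003128 megawatts

279.6 W = 0.000279600 MW and 0.03319 kW = 3.31900 × 10^-5 MW.
0.000279600 + 3.31900 × 10^-5 ≈ 0.0003128 MW.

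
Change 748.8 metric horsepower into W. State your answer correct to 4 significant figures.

1 PS = 735.499 watts.
748.8 × 735.499 ≈ 550700 W.

550700 W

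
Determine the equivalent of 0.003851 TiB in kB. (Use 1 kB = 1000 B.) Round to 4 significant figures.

4.234e+6 kB

1 tebibyte = 1.09951e+9 kilobytes.
Then 0.003851 × 1.09951e+9 ≈ 4.234e+6 kB.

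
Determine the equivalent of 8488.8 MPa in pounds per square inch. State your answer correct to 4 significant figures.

1 megapascal = 145.038 psi.
8488.8 × 145.038 ≈ 1.231e+6 psi.

1.231e+6 pounds per square inch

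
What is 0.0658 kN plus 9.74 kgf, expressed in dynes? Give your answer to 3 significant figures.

1.61 × 10^7 dynes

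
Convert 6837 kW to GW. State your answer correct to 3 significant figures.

0.00684 GW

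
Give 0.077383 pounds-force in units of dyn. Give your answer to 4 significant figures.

34420 dyn

1 pound-force = 444822 dyn.
0.077383 × 444822 ≈ 34420 dyn.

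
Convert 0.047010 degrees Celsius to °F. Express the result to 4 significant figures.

32.08 °F

°F = °C × 9/5 + 32.
Applying the formula gives 32.08 °F.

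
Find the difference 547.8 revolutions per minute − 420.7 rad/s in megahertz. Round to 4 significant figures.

547.8 rpm = 9.13000e-6 MHz and 420.7 rad/s = 6.69565e-5 MHz.
9.13000e-6 − 6.69565e-5 ≈ -5.783e-5 MHz.

-5.783e-5 MHz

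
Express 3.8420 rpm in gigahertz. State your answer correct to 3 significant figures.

6.40 × 10^-11 GHz

1 rpm = 1.66667 × 10^-11 GHz.
So 3.8420 × 1.66667 × 10^-11 ≈ 6.40 × 10^-11 GHz.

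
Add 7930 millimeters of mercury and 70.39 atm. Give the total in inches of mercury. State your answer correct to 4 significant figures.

2418 inches of mercury

7930 mmHg = 312.205 inHg and 70.39 atm = 2106.16 inHg.
312.205 + 2106.16 ≈ 2418 inHg.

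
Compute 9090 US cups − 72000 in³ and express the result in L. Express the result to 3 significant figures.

9090 US cup = 2150.59 L and 72000 in³ = 1179.87 L.
2150.59 − 1179.87 ≈ 971 L.

971 liters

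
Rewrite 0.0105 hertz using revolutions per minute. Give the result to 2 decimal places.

0.63 rpm

1 hertz = 60.0000 revolutions per minute.
0.0105 × 60.0000 ≈ 0.63 rpm.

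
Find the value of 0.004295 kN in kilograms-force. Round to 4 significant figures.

1 kN = 101.972 kilograms-force.
Then 0.004295 × 101.972 ≈ 0.4380 kgf.

0.4380 kilograms-force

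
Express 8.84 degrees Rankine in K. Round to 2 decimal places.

4.91 K

°R = K × 9/5.
Applying the formula gives 4.91 K.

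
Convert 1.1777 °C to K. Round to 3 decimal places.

274.328 kelvins

K = °C + 273.15.
Applying the formula gives 274.328 K.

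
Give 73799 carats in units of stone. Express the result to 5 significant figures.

1 carat = 3.14946e-5 stone.
73799 × 3.14946e-5 ≈ 2.3243 st.

2.3243 stone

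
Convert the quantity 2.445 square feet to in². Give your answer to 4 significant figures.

352.1 square inches

1 ft² = 144.000 square inches.
Thus 2.445 × 144.000 ≈ 352.1 in².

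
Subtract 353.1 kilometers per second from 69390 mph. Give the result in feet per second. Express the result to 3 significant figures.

69390 mph = 101772 ft/s and 353.1 km/s = 1.15846 × 10^6 ft/s.
101772 − 1.15846 × 10^6 ≈ -1.06 × 10^6 ft/s.

-1.06 × 10^6 ft/s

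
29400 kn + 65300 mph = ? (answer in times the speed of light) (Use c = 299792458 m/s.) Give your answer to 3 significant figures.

0.000148 c

29400 kn = 5.04505e-5 c and 65300 mph = 9.73731e-5 c.
5.04505e-5 + 9.73731e-5 ≈ 0.000148 c.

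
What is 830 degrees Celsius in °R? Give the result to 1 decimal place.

°R = (°C + 273.15) × 9/5.
Applying the formula gives 1985.7 °R.

1985.7 degrees Rankine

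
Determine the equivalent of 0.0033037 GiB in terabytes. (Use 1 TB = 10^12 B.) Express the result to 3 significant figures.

3.55e-6 TB

1 gibibyte = 0.00107374 terabytes.
Then 0.0033037 × 0.00107374 ≈ 3.55e-6 TB.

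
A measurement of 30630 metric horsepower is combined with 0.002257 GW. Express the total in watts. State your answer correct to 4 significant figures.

2.479e+7 W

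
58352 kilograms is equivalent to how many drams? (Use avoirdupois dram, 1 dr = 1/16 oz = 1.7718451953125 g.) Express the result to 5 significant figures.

1 kg = 564.383 dr.
58352 × 564.383 ≈ 3.2933e+7 dr.

3.2933e+7 drams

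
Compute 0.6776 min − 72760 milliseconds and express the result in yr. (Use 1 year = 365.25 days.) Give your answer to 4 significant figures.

-1.017 × 10^-6 years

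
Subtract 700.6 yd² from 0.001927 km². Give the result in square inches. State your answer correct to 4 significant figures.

0.001927 km² = 2.98686 × 10^6 in² and 700.6 yd² = 907978 in².
2.98686 × 10^6 − 907978 ≈ 2.079 × 10^6 in².

2.079 × 10^6 square inches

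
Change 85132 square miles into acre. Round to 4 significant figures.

5.448 × 10^7 acre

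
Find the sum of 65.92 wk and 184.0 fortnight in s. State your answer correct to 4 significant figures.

2.624e+8 seconds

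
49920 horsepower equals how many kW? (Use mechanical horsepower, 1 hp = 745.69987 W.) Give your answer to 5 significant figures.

1 hp = 0.745700 kilowatts.
So 49920 × 0.745700 ≈ 37225 kW.

37225 kW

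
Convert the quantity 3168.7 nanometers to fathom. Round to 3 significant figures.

1 nm = 5.46807e-10 fathoms.
3168.7 × 5.46807e-10 ≈ 1.73e-6 fathom.

1.73e-6 fathoms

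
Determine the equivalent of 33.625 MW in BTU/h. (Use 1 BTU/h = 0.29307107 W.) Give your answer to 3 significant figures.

1.15 × 10^8 BTU/h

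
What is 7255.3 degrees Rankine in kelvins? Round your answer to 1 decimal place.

4030.7 K

°R = K × 9/5.
Applying the formula gives 4030.7 K.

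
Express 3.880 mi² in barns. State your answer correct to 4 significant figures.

1.005e+35 barns

1 square mile = 2.58999e+34 barn.
Thus 3.880 × 2.58999e+34 ≈ 1.005e+35 barn.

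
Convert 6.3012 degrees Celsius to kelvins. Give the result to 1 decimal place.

279.5 K

K = °C + 273.15.
Applying the formula gives 279.5 K.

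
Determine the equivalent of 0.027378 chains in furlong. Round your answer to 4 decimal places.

1 chain = 0.100000 furlong.
Then 0.027378 × 0.100000 ≈ 0.0027 furlong.

0.0027 furlong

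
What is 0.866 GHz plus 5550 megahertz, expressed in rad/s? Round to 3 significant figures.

4.03 × 10^10 radians per second

0.866 GHz = 5.44124 × 10^9 rad/s and 5550 MHz = 3.48717 × 10^10 rad/s.
5.44124 × 10^9 + 3.48717 × 10^10 ≈ 4.03 × 10^10 rad/s.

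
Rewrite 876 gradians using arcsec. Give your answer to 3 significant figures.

1 gradian = 3240.00 arcsec.
Then 876 × 3240.00 ≈ 2.84 × 10^6 arcsec.

2.84 × 10^6 arcsec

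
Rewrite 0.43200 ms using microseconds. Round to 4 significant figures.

1 ms = 1000.00 microseconds.
Then 0.43200 × 1000.00 ≈ 432.0 μs.

432.0 microseconds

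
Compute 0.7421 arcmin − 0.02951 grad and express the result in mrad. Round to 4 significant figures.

0.7421 arcmin = 0.215868 mrad and 0.02951 grad = 0.463542 mrad.
0.215868 − 0.463542 ≈ -0.2477 mrad.

-0.2477 mrad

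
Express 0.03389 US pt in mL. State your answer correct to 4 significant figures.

16.04 milliliters

1 US pt = 473.176 mL.
Thus 0.03389 × 473.176 ≈ 16.04 mL.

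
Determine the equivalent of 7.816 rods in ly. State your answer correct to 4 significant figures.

1 rod = 5.31587e-16 ly.
Thus 7.816 × 5.31587e-16 ≈ 4.155e-15 ly.

4.155e-15 light-years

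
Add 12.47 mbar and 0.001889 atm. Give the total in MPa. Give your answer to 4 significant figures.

0.001438 megapascals

12.47 mbar = 0.00124700 MPa and 0.001889 atm = 0.000191403 MPa.
0.00124700 + 0.000191403 ≈ 0.001438 MPa.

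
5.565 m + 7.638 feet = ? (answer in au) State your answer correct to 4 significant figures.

5.276 × 10^-11 astronomical units

5.565 m = 3.71997 × 10^-11 au and 7.638 ft = 1.55621 × 10^-11 au.
3.71997 × 10^-11 + 1.55621 × 10^-11 ≈ 5.276 × 10^-11 au.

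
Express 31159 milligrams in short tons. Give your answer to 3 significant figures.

3.43 × 10^-5 short ton

1 milligram = 1.10231 × 10^-9 short ton.
So 31159 × 1.10231 × 10^-9 ≈ 3.43 × 10^-5 short ton.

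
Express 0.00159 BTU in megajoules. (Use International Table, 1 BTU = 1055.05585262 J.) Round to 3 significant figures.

1 British thermal unit = 0.00105506 megajoules.
So 0.00159 × 0.00105506 ≈ 1.68 × 10^-6 MJ.

1.68 × 10^-6 megajoules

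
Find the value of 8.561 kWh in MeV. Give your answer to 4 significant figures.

1.924e+20 MeV

1 kWh = 2.24694e+19 MeV.
8.561 × 2.24694e+19 ≈ 1.924e+20 MeV.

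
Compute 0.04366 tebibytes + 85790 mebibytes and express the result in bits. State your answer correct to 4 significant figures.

1.104 × 10^12 bits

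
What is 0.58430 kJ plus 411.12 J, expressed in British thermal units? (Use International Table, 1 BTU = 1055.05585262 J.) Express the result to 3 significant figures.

0.943 British thermal units

0.58430 kJ = 0.553810 BTU and 411.12 J = 0.389667 BTU.
0.553810 + 0.389667 ≈ 0.943 BTU.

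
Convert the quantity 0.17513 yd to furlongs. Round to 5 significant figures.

1 yd = 0.004545455 furlongs.
So 0.17513 × 0.004545455 ≈ 0.00079605 furlong.

0.00079605 furlongs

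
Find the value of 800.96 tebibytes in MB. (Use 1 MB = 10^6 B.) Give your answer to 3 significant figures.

8.81e+8 megabytes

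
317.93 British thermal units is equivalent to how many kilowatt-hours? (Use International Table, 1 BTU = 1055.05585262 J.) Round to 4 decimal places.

0.0932 kWh

1 British thermal unit = 0.000293071 kWh.
Then 317.93 × 0.000293071 ≈ 0.0932 kWh.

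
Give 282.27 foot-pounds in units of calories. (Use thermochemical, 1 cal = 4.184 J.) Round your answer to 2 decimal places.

1 ft·lbf = 0.324048 calories.
Thus 282.27 × 0.324048 ≈ 91.47 cal.

91.47 cal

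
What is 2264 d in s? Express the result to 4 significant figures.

1 day = 86400.0 s.
2264 × 86400.0 ≈ 1.956e+8 s.

1.956e+8 s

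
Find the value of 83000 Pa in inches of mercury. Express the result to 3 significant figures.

1 Pa = 0.000295300 inHg.
83000 × 0.000295300 ≈ 24.5 inHg.

24.5 inHg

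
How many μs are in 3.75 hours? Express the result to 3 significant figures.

1 h = 3.60000e+9 microseconds.
So 3.75 × 3.60000e+9 ≈ 1.35e+10 μs.

1.35e+10 μs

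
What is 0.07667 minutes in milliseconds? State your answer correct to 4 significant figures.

1 min = 60000.0 ms.
Thus 0.07667 × 60000.0 ≈ 4600 ms.

4600 milliseconds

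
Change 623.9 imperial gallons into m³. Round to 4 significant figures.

1 imperial gallon = 0.00454609 m³.
Thus 623.9 × 0.00454609 ≈ 2.836 m³.

2.836 m³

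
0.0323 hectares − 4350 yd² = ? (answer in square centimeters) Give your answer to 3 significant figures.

0.0323 ha = 3.23000e+6 cm² and 4350 yd² = 3.63715e+7 cm².
3.23000e+6 − 3.63715e+7 ≈ -3.31e+7 cm².

-3.31e+7 square centimeters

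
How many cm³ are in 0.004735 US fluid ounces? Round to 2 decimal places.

0.14 cubic centimeters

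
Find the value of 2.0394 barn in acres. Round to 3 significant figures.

1 barn = 2.47105e-32 acres.
Thus 2.0394 × 2.47105e-32 ≈ 5.04e-32 acre.

5.04e-32 acre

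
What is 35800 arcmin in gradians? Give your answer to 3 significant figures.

663 gradians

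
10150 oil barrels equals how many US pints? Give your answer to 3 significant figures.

3.41e+6 US pints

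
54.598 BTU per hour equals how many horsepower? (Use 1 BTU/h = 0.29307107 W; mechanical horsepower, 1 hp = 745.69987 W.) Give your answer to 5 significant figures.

1 BTU per hour = 0.000393015 horsepower.
So 54.598 × 0.000393015 ≈ 0.021458 hp.

0.021458 horsepower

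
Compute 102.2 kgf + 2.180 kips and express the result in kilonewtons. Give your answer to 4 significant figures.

10.70 kilonewtons

102.2 kgf = 1.00224 kN and 2.180 kip = 9.69712 kN.
1.00224 + 9.69712 ≈ 10.70 kN.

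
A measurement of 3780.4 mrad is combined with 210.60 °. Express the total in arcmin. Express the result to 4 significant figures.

25630 arcminutes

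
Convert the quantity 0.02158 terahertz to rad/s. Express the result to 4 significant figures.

1.356e+11 radians per second

1 terahertz = 6.28319e+12 rad/s.
Then 0.02158 × 6.28319e+12 ≈ 1.356e+11 rad/s.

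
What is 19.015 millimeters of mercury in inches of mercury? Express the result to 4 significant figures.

1 millimeter of mercury = 0.0393701 inHg.
Then 19.015 × 0.0393701 ≈ 0.7486 inHg.

0.7486 inHg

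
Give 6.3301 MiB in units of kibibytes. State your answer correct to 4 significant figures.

6482 KiB

1 mebibyte = 1024.00 kibibytes.
So 6.3301 × 1024.00 ≈ 6482 KiB.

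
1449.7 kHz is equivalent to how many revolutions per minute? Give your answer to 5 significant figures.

1 kHz = 60000.0 rpm.
1449.7 × 60000.0 ≈ 8.6982 × 10^7 rpm.

8.6982 × 10^7 revolutions per minute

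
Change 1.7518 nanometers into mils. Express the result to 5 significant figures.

6.8969 × 10^-5 mil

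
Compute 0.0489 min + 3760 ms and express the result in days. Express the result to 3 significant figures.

7.75 × 10^-5 d

0.0489 min = 3.39583 × 10^-5 d and 3760 ms = 4.35185 × 10^-5 d.
3.39583 × 10^-5 + 4.35185 × 10^-5 ≈ 7.75 × 10^-5 d.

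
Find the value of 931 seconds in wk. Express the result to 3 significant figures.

0.00154 wk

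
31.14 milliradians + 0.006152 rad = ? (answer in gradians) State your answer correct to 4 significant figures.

2.374 grad

31.14 mrad = 1.98243 grad and 0.006152 rad = 0.391648 grad.
1.98243 + 0.391648 ≈ 2.374 grad.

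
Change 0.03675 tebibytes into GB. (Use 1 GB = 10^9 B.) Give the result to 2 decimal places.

40.41 GB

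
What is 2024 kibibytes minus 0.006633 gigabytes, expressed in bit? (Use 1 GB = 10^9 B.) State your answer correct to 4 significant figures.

-3.648 × 10^7 bits

2024 KiB = 1.65806 × 10^7 bit and 0.006633 GB = 5.30640 × 10^7 bit.
1.65806 × 10^7 − 5.30640 × 10^7 ≈ -3.648 × 10^7 bit.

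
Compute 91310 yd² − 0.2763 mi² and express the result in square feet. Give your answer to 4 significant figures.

-6.881e+6 ft²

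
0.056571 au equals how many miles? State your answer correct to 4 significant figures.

5.259 × 10^6 mi

1 au = 9.29558 × 10^7 mi.
0.056571 × 9.29558 × 10^7 ≈ 5.259 × 10^6 mi.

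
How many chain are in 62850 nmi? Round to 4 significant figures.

5.786e+6 chain

1 nmi = 92.0624 chain.
Then 62850 × 92.0624 ≈ 5.786e+6 chain.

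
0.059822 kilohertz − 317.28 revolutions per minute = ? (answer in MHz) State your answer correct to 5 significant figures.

0.059822 kHz = 5.98220 × 10^-5 MHz and 317.28 rpm = 5.28800 × 10^-6 MHz.
5.98220 × 10^-5 − 5.28800 × 10^-6 ≈ 5.4534 × 10^-5 MHz.

5.4534 × 10^-5 megahertz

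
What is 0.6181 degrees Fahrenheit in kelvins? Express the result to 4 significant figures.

K = (°F + 459.67) × 5/9.
Applying the formula gives 255.7 K.

255.7 K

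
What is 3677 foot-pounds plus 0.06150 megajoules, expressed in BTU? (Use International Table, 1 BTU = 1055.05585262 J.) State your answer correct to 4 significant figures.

3677 ft·lbf = 4.72519 BTU and 0.06150 MJ = 58.2908 BTU.
4.72519 + 58.2908 ≈ 63.02 BTU.

63.02 BTU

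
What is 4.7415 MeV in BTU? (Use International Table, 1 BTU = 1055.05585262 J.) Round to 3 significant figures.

1 MeV = 1.51857 × 10^-16 BTU.
So 4.7415 × 1.51857 × 10^-16 ≈ 7.20 × 10^-16 BTU.

7.20 × 10^-16 BTU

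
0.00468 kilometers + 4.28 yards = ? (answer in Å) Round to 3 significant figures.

0.00468 km = 4.68000e+10 Å and 4.28 yd = 3.91363e+10 Å.
4.68000e+10 + 3.91363e+10 ≈ 8.59e+10 Å.

8.59e+10 Å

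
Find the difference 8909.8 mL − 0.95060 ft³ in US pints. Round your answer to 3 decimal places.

-38.058 US pints

8909.8 mL = 18.8298 US pt and 0.95060 ft³ = 56.8879 US pt.
18.8298 − 56.8879 ≈ -38.058 US pt.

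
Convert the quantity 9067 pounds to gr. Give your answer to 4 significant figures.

1 lb = 7000.00 gr.
9067 × 7000.00 ≈ 6.347e+7 gr.

6.347e+7 gr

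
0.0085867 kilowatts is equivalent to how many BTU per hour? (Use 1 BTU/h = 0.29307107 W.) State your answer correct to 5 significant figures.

29.299 BTU/h

1 kilowatt = 3412.14 BTU per hour.
Then 0.0085867 × 3412.14 ≈ 29.299 BTU/h.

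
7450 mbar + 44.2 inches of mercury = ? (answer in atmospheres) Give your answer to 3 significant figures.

8.83 atmospheres

7450 mbar = 7.35258 atm and 44.2 inHg = 1.47721 atm.
7.35258 + 1.47721 ≈ 8.83 atm.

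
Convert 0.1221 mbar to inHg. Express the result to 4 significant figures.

1 millibar = 0.0295300 inHg.
Then 0.1221 × 0.0295300 ≈ 0.003606 inHg.

0.003606 inHg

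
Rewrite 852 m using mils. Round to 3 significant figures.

3.35e+7 mil

1 m = 39370.1 mils.
852 × 39370.1 ≈ 3.35e+7 mil.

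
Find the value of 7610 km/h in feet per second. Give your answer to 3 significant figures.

1 kilometer per hour = 0.911344 ft/s.
So 7610 × 0.911344 ≈ 6940 ft/s.

6940 ft/s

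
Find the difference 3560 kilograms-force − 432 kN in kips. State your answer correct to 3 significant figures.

3560 kgf = 7.84846 kip and 432 kN = 97.1175 kip.
7.84846 − 97.1175 ≈ -89.3 kip.

-89.3 kips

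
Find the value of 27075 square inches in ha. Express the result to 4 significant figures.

1 square inch = 6.45160e-8 hectares.
Then 27075 × 6.45160e-8 ≈ 0.001747 ha.

0.001747 hectares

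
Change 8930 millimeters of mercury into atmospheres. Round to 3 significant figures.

11.8 atmospheres

1 mmHg = 0.00131579 atmospheres.
Then 8930 × 0.00131579 ≈ 11.8 atm.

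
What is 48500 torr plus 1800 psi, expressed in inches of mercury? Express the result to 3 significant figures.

5570 inches of mercury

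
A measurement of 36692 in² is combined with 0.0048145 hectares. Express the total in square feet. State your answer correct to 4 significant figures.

773.0 ft²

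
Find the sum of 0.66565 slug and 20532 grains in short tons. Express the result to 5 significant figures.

0.012175 short ton

0.66565 slug = 0.0107083 short ton and 20532 gr = 0.00146657 short ton.
0.0107083 + 0.00146657 ≈ 0.012175 short ton.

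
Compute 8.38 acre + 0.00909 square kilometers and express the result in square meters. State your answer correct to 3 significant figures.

43000 m²

8.38 acre = 33912.7 m² and 0.00909 km² = 9090.00 m².
33912.7 + 9090.00 ≈ 43000 m².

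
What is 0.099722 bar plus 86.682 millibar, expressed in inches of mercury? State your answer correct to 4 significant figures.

0.099722 bar = 2.94479 inHg and 86.682 mbar = 2.55972 inHg.
2.94479 + 2.55972 ≈ 5.505 inHg.

5.505 inHg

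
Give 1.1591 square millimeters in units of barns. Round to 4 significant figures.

1.159e+22 barns

1 mm² = 1.00000e+22 barns.
So 1.1591 × 1.00000e+22 ≈ 1.159e+22 barn.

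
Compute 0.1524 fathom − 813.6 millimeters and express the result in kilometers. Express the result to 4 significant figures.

0.1524 fathom = 0.000278709 km and 813.6 mm = 0.000813600 km.
0.000278709 − 0.000813600 ≈ -0.0005349 km.

-0.0005349 kilometers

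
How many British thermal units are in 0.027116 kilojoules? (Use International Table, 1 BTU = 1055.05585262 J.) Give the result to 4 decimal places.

0.0257 BTU

1 kJ = 0.947817 BTU.
Then 0.027116 × 0.947817 ≈ 0.0257 BTU.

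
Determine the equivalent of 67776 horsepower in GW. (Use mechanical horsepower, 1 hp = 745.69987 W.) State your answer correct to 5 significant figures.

0.050541 gigawatts

1 hp = 7.45700e-7 gigawatts.
So 67776 × 7.45700e-7 ≈ 0.050541 GW.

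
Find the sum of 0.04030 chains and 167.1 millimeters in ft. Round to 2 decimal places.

3.21 feet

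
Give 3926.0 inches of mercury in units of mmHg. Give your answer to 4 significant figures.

99720 mmHg

1 inHg = 25.4000 mmHg.
3926.0 × 25.4000 ≈ 99720 mmHg.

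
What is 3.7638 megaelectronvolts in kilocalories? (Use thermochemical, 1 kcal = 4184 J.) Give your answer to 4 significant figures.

1 MeV = 3.82929e-17 kcal.
Then 3.7638 × 3.82929e-17 ≈ 1.441e-16 kcal.

1.441e-16 kilocalories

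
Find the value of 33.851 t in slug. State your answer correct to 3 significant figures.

1 t = 68.5218 slug.
Then 33.851 × 68.5218 ≈ 2320 slug.

2320 slug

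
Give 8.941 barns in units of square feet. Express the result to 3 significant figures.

9.62 × 10^-27 square feet

1 barn = 1.07639 × 10^-27 ft².
8.941 × 1.07639 × 10^-27 ≈ 9.62 × 10^-27 ft².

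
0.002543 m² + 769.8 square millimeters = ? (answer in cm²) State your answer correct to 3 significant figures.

33.1 cm²

0.002543 m² = 25.4300 cm² and 769.8 mm² = 7.69800 cm².
25.4300 + 7.69800 ≈ 33.1 cm².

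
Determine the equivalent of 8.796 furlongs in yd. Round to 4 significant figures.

1 furlong = 220.000 yd.
Thus 8.796 × 220.000 ≈ 1935 yd.

1935 yd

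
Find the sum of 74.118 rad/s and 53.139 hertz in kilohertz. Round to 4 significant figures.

74.118 rad/s = 0.0117962 kHz and 53.139 Hz = 0.0531390 kHz.
0.0117962 + 0.0531390 ≈ 0.06494 kHz.

0.06494 kHz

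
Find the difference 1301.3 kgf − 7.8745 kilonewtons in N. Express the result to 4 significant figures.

1301.3 kgf = 12761.4 N and 7.8745 kN = 7874.50 N.
12761.4 − 7874.50 ≈ 4887 N.

4887 N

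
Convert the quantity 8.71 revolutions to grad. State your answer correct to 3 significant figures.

3480 grad

1 revolution = 400.000 grad.
Then 8.71 × 400.000 ≈ 3480 grad.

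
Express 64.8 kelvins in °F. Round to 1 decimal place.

K = (°F + 459.67) × 5/9.
Applying the formula gives -343.0 °F.

-343.0 °F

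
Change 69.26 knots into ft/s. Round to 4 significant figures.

1 knot = 1.68781 feet per second.
So 69.26 × 1.68781 ≈ 116.9 ft/s.

116.9 ft/s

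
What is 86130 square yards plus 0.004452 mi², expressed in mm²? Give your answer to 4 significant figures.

86130 yd² = 7.20156 × 10^10 mm² and 0.004452 mi² = 1.15306 × 10^10 mm².
7.20156 × 10^10 + 1.15306 × 10^10 ≈ 8.355 × 10^10 mm².

8.355 × 10^10 mm²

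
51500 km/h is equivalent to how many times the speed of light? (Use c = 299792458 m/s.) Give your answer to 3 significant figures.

1 km/h = 9.26567e-10 times the speed of light.
Thus 51500 × 9.26567e-10 ≈ 4.77e-5 c.

4.77e-5 times the speed of light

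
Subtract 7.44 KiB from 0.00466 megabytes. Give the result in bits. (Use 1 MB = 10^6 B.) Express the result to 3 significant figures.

-23700 bit

0.00466 MB = 37280.0 bit and 7.44 KiB = 60948.5 bit.
37280.0 − 60948.5 ≈ -23700 bit.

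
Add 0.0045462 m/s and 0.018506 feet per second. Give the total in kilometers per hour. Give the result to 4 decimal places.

0.0045462 m/s = 0.0163663 km/h and 0.018506 ft/s = 0.0203063 km/h.
0.0163663 + 0.0203063 ≈ 0.0367 km/h.

0.0367 km/h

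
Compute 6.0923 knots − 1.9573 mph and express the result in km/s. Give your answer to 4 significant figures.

6.0923 kn = 0.00313415 km/s and 1.9573 mph = 0.000874991 km/s.
0.00313415 − 0.000874991 ≈ 0.002259 km/s.

0.002259 km/s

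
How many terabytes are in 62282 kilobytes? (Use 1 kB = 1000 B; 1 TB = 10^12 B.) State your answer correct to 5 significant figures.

1 kB = 1.00000e-9 TB.
Thus 62282 × 1.00000e-9 ≈ 6.2282e-5 TB.

6.2282e-5 terabytes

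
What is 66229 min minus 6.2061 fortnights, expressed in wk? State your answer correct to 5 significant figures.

-5.8419 wk

66229 min = 6.57034 wk and 6.2061 fortnight = 12.4122 wk.
6.57034 − 12.4122 ≈ -5.8419 wk.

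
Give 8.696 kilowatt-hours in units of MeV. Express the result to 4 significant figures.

1.954 × 10^20 megaelectronvolts

1 kWh = 2.24694 × 10^19 megaelectronvolts.
Then 8.696 × 2.24694 × 10^19 ≈ 1.954 × 10^20 MeV.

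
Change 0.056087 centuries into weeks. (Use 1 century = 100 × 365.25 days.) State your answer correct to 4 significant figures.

1 century = 5217.86 weeks.
Then 0.056087 × 5217.86 ≈ 292.7 wk.

292.7 wk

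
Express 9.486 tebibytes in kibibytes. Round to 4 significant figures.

1.019e+10 KiB

1 TiB = 1.07374e+9 kibibytes.
Thus 9.486 × 1.07374e+9 ≈ 1.019e+10 KiB.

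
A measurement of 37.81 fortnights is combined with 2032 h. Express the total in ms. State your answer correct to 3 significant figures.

5.31e+10 milliseconds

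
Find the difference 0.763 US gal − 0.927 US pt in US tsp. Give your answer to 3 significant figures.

497 US tsp

0.763 US gal = 585.984 US tsp and 0.927 US pt = 88.9920 US tsp.
585.984 − 88.9920 ≈ 497 US tsp.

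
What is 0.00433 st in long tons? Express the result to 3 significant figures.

2.71e-5 long tons

1 stone = 0.00625000 long ton.
0.00433 × 0.00625000 ≈ 2.71e-5 long ton.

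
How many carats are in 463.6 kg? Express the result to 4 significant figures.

1 kg = 5000.00 carats.
So 463.6 × 5000.00 ≈ 2.318 × 10^6 ct.

2.318 × 10^6 carats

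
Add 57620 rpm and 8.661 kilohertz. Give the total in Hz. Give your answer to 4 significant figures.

57620 rpm = 960.333 Hz and 8.661 kHz = 8661.00 Hz.
960.333 + 8661.00 ≈ 9621 Hz.

9621 Hz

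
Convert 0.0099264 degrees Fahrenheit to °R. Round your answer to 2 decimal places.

459.68 degrees Rankine

°R = °F + 459.67.
Applying the formula gives 459.68 °R.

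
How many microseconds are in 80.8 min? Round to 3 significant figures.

1 minute = 6.00000 × 10^7 μs.
Thus 80.8 × 6.00000 × 10^7 ≈ 4.85 × 10^9 μs.

4.85 × 10^9 μs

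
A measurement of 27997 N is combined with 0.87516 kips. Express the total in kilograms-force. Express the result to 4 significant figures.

3252 kgf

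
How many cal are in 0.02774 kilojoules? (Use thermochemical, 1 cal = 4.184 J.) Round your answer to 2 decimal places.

6.63 cal

1 kJ = 239.006 cal.
Thus 0.02774 × 239.006 ≈ 6.63 cal.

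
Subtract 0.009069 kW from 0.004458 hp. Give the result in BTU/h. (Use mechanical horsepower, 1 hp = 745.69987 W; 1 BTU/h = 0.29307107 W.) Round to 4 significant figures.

0.004458 hp = 11.3431 BTU/h and 0.009069 kW = 30.9447 BTU/h.
11.3431 − 30.9447 ≈ -19.60 BTU/h.

-19.60 BTU per hour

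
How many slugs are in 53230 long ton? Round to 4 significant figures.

1 long ton = 69.6213 slug.
Thus 53230 × 69.6213 ≈ 3.706 × 10^6 slug.

3.706 × 10^6 slug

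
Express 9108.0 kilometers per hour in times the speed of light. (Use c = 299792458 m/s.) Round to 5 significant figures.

8.4392e-6 c

1 kilometer per hour = 9.26567e-10 c.
Then 9108.0 × 9.26567e-10 ≈ 8.4392e-6 c.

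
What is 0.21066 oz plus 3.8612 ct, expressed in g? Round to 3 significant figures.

6.74 g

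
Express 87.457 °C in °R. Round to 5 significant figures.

649.09 °R

°R = (°C + 273.15) × 9/5.
Applying the formula gives 649.09 °R.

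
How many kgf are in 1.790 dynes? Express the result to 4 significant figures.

1.825 × 10^-6 kgf

1 dyne = 1.01972 × 10^-6 kgf.
Thus 1.790 × 1.01972 × 10^-6 ≈ 1.825 × 10^-6 kgf.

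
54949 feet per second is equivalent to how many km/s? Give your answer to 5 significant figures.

1 foot per second = 0.000304800 kilometers per second.
Thus 54949 × 0.000304800 ≈ 16.748 km/s.

16.748 kilometers per second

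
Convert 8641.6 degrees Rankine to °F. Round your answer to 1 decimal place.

8181.9 °F

°R = °F + 459.67.
Applying the formula gives 8181.9 °F.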